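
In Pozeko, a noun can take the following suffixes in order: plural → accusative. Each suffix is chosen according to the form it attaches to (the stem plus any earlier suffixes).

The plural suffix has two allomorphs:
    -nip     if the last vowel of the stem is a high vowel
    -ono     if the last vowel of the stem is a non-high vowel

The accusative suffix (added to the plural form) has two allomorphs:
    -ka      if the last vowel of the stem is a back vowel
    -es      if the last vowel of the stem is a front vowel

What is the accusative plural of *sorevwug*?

Since the last vowel of *sorevwug* is /u/ (a high vowel), it takes -nip, giving *sorevwugnip*.
Since the last vowel of the plural form *sorevwugnip* is /i/ (a front vowel), it takes -es, giving *sorevwugnipes*.

sorevwugnipes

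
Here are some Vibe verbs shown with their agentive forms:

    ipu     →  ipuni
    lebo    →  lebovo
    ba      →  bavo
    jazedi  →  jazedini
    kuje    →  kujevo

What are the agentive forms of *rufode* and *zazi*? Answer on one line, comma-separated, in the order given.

Looking at the last vowel of each stem: -ni when the last vowel of the stem is a high vowel (*ipu*, *jazedi*); -vo when the last vowel of the stem is a non-high vowel (*lebo*, *ba*, *kuje*).
*rufode*: last vowel = /e/, a non-high vowel → -vo → *rufodevo*.
The last vowel of *zazi* is /i/, which is a high vowel, so the suffix is -ni, giving *zazini*.

rufodevo, zazini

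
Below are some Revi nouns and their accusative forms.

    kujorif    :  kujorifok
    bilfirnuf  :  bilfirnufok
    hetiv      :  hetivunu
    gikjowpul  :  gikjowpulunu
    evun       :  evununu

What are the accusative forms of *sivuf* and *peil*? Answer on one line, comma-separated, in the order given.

The suffix is conditioned by the final consonant: -ok when the stem ends in a voiceless consonant (*kujorif*, *bilfirnuf*); -unu when the stem ends in a voiced consonant (*hetiv*, *gikjowpul*, *evun*).
*sivuf*: final consonant = /f/, voiceless → -ok → *sivufok*.
The final consonant of *peil* is /l/, which is voiced, so the suffix is -unu, giving *peilunu*.

sivufok, peilunu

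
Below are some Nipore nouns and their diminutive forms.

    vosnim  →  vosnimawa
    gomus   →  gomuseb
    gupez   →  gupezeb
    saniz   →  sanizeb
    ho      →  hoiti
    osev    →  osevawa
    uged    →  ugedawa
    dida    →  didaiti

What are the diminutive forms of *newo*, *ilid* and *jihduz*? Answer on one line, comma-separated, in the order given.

The suffix is conditioned by the final sound: -eb when the stem ends in a sibilant (*gomus*, *gupez*, *saniz*); -awa when the stem ends in a non-sibilant consonant (*vosnim*, *osev*, *uged*); -iti when the stem ends in a vowel (*ho*, *dida*).
Since the final sound of *newo* is /o/ (a vowel), it takes -iti, giving *newoiti*.
Since the final sound of *ilid* is /d/ (a non-sibilant consonant), it takes -awa, giving *ilidawa*.
*jihduz* — final sound /z/ (a sibilant) → -eb → *jihduzeb*.

newoiti, ilidawa, jihduzeb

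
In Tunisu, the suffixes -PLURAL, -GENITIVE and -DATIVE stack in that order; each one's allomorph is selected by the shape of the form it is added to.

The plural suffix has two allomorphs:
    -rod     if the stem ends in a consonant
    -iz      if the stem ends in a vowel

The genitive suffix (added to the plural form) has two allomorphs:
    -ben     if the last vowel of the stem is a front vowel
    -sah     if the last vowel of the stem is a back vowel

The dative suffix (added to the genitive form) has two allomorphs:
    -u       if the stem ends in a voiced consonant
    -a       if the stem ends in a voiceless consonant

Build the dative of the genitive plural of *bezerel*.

*bezerel*: final sound = /l/, a consonant → -rod → *bezerelrod*.
The plural form *bezerelrod*: last vowel = /o/, a back vowel → -sah → *bezerelrodsah*.
The genitive form *bezerelrodsah* — final consonant /h/ (voiceless) → -a → *bezerelrodsaha*.

bezerelrodsaha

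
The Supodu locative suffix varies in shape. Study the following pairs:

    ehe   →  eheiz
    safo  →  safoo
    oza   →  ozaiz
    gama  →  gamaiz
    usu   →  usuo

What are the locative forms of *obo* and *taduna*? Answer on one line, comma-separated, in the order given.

The pattern is rounding harmony: -o when the last vowel of the stem is a rounded vowel (*safo*, *usu*); -iz when the last vowel of the stem is an unrounded vowel (*ehe*, *oza*, *gama*).
*obo*: last vowel = /o/, a rounded vowel → -o → *oboo*.
Since the last vowel of *taduna* is /a/ (an unrounded vowel), it takes -iz, giving *tadunaiz*.

oboo, tadunaiz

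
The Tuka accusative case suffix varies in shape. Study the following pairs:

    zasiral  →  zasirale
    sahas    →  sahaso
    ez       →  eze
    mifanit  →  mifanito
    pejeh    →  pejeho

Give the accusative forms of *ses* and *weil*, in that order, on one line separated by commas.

seso, weile

The suffix is conditioned by the final consonant: -o when the stem ends in a voiceless consonant (*sahas*, *mifanit*, *pejeh*); -e when the stem ends in a voiced consonant (*zasiral*, *ez*).
The final consonant of *ses* is /s/, which is voiceless, so the suffix is -o, giving *seso*.
*weil* — final consonant /l/ (voiced) → -e → *weile*.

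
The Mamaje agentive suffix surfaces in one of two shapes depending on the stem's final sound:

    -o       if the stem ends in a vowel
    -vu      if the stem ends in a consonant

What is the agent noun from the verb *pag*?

The final sound of *pag* is /g/, which is a consonant, so the suffix is -vu, giving *pagvu*.

pagvu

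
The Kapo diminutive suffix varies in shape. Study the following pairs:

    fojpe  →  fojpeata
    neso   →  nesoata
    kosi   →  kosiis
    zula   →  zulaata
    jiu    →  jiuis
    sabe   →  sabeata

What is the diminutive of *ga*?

gaata

The pattern is height harmony: -is when the last vowel of the stem is a high vowel (*kosi*, *jiu*); -ata when the last vowel of the stem is a non-high vowel (*fojpe*, *neso*, *zula*, *sabe*).
*ga* — last vowel /a/ (a non-high vowel) → -ata → *gaata*.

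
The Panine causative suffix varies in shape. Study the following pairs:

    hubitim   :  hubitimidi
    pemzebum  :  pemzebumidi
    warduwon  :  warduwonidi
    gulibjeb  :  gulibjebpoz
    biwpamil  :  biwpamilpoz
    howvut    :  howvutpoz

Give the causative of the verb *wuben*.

wubenidi

The alternation tracks the final consonant of the stem — -idi when the stem ends in a nasal (*hubitim*, *pemzebum*, *warduwon*); -poz when the stem ends in a non-nasal consonant (*gulibjeb*, *biwpamil*, *howvut*).
*wuben*: final consonant = /n/, a nasal → -idi → *wubenidi*.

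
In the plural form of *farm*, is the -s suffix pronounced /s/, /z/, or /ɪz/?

The stem *farm* ends in a voiced non-sibilant sound.
The plural suffix surfaces as /ɪz/ after sibilants, /s/ after other voiceless consonants, and /z/ after other voiced sounds.
So the plural -s on *farm* is pronounced /z/.

/z/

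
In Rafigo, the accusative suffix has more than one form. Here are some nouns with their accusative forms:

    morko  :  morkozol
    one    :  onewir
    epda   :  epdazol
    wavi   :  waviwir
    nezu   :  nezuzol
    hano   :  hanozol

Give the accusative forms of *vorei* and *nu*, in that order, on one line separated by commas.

voreiwir, nuzol

The alternation tracks the last vowel of the stem — -wir when the last vowel of the stem is a front vowel (*one*, *wavi*); -zol when the last vowel of the stem is a back vowel (*morko*, *epda*, *nezu*, *hano*).
The last vowel of *vorei* is /i/, which is a front vowel, so the suffix is -wir, giving *voreiwir*.
*nu* — last vowel /u/ (a back vowel) → -zol → *nuzol*.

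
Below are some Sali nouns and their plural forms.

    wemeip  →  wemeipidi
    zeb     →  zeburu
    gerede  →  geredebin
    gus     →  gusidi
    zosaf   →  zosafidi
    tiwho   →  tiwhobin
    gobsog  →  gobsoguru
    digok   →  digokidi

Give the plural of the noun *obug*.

obuguru

Looking at the final sound of each stem: -idi when the stem ends in a voiceless consonant (*wemeip*, *gus*, *zosaf*, *digok*); -uru when the stem ends in a voiced consonant (*zeb*, *gobsog*); -bin when the stem ends in a vowel (*gerede*, *tiwho*).
*obug*: final sound = /g/, a voiced consonant → -uru → *obuguru*.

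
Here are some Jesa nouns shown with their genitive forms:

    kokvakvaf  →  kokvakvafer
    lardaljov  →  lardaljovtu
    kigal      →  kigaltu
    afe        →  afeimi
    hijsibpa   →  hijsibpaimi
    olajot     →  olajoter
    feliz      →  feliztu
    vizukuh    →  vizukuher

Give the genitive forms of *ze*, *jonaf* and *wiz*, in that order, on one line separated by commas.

Looking at the final sound of each stem: -er when the stem ends in a voiceless consonant (*kokvakvaf*, *olajot*, *vizukuh*); -tu when the stem ends in a voiced consonant (*lardaljov*, *kigal*, *feliz*); -imi when the stem ends in a vowel (*afe*, *hijsibpa*).
*ze*: final sound = /e/, a vowel → -imi → *zeimi*.
The final sound of *jonaf* is /f/, which is a voiceless consonant, so the suffix is -er, giving *jonafer*.
The final sound of *wiz* is /z/, which is a voiced consonant, so the suffix is -tu, giving *wiztu*.

zeimi, jonafer, wiztu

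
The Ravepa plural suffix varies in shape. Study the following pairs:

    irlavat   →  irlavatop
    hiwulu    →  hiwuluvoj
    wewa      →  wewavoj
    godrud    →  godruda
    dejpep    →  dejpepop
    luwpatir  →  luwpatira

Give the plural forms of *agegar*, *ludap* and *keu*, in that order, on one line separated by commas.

The alternation tracks the final sound of the stem — -op when the stem ends in a voiceless consonant (*irlavat*, *dejpep*); -a when the stem ends in a voiced consonant (*godrud*, *luwpatir*); -voj when the stem ends in a vowel (*hiwulu*, *wewa*).
*agegar* — final sound /r/ (a voiced consonant) → -a → *agegara*.
*ludap*: final sound = /p/, a voiceless consonant → -op → *ludapop*.
*keu*: final sound = /u/, a vowel → -voj → *keuvoj*.

agegara, ludapop, keuvoj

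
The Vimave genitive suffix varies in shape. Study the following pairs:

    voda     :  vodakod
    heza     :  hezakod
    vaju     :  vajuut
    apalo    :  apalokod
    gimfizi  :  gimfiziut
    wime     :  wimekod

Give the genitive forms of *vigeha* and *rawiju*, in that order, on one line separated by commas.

The pattern is height harmony: -ut when the last vowel of the stem is a high vowel (*vaju*, *gimfizi*); -kod when the last vowel of the stem is a non-high vowel (*voda*, *heza*, *apalo*, *wime*).
*vigeha*: last vowel = /a/, a non-high vowel → -kod → *vigehakod*.
*rawiju* — last vowel /u/ (a high vowel) → -ut → *rawijuut*.

vigehakod, rawijuut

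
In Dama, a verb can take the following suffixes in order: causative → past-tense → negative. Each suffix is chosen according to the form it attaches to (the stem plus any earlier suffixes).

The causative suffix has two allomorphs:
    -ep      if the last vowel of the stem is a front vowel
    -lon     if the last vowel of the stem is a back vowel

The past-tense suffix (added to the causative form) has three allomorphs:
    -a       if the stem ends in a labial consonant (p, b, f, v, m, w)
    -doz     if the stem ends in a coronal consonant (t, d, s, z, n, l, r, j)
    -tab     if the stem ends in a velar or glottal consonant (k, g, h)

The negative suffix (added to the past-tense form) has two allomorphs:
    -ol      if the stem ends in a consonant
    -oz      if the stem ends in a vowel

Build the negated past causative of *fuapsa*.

The last vowel of *fuapsa* is /a/, which is a back vowel, so the causative suffix is -lon, giving *fuapsalon*.
The causative form *fuapsalon* — final consonant /n/ (coronal) → -doz → *fuapsalondoz*.
The past-tense form *fuapsalondoz*: final sound = /z/, a consonant → -ol → *fuapsalondozol*.

fuapsalondozol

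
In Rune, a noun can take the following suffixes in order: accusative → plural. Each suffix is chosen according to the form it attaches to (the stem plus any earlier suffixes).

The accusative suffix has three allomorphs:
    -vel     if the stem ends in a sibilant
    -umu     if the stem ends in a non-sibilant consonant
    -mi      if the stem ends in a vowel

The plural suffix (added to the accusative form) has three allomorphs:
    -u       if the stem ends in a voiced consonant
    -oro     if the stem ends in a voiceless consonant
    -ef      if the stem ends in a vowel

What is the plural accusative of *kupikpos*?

kupikposvelu

*kupikpos*: final sound = /s/, a sibilant → -vel → *kupikposvel*.
The accusative form *kupikposvel* — final sound /l/ (a voiced consonant) → -u → *kupikposvelu*.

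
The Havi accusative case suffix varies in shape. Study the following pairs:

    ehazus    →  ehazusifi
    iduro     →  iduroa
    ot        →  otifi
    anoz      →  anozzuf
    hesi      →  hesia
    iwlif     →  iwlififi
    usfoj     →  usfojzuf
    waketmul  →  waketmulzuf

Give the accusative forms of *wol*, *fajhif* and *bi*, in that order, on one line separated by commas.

wolzuf, fajhififi, bia

The alternation tracks the final sound of the stem — -ifi when the stem ends in a voiceless consonant (*ehazus*, *ot*, *iwlif*); -zuf when the stem ends in a voiced consonant (*anoz*, *usfoj*, *waketmul*); -a when the stem ends in a vowel (*iduro*, *hesi*).
The final sound of *wol* is /l/, which is a voiced consonant, so the suffix is -zuf, giving *wolzuf*.
Since the final sound of *fajhif* is /f/ (a voiceless consonant), it takes -ifi, giving *fajhififi*.
Since the final sound of *bi* is /i/ (a vowel), it takes -a, giving *bia*.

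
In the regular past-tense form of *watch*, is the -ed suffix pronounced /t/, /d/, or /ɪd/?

/t/

The stem *watch* ends in a voiceless consonant other than /t/.
The -ed suffix is realized as /ɪd/ after /t, d/; as /t/ after other voiceless consonants; and as /d/ after other voiced sounds.
So -ed on *watch* is pronounced /t/.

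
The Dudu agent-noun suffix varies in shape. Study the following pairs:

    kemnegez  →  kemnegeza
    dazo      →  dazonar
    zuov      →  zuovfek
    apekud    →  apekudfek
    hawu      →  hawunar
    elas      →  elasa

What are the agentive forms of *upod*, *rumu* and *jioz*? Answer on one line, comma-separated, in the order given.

upodfek, rumunar, jioza

The alternation tracks the final sound of the stem — -a when the stem ends in a sibilant (*kemnegez*, *elas*); -fek when the stem ends in a non-sibilant consonant (*zuov*, *apekud*); -nar when the stem ends in a vowel (*dazo*, *hawu*).
*upod* — final sound /d/ (a non-sibilant consonant) → -fek → *upodfek*.
*rumu* — final sound /u/ (a vowel) → -nar → *rumunar*.
The final sound of *jioz* is /z/, which is a sibilant, so the suffix is -a, giving *jioza*.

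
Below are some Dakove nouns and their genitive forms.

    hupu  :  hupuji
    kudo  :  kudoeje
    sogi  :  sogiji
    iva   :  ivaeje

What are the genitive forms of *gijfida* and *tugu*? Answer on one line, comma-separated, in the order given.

gijfidaeje, tuguji

The suffix is conditioned by the last vowel: -ji when the last vowel of the stem is a high vowel (*hupu*, *sogi*); -eje when the last vowel of the stem is a non-high vowel (*kudo*, *iva*).
Since the last vowel of *gijfida* is /a/ (a non-high vowel), it takes -eje, giving *gijfidaeje*.
The last vowel of *tugu* is /u/, which is a high vowel, so the suffix is -ji, giving *tuguji*.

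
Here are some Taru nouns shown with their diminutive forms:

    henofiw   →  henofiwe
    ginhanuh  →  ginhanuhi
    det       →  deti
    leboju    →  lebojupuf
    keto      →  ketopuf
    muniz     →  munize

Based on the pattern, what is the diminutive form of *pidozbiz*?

pidozbize

Looking at the final sound of each stem: -i when the stem ends in a voiceless consonant (*ginhanuh*, *det*); -e when the stem ends in a voiced consonant (*henofiw*, *muniz*); -puf when the stem ends in a vowel (*leboju*, *keto*).
The final sound of *pidozbiz* is /z/, which is a voiced consonant, so the suffix is -e, giving *pidozbize*.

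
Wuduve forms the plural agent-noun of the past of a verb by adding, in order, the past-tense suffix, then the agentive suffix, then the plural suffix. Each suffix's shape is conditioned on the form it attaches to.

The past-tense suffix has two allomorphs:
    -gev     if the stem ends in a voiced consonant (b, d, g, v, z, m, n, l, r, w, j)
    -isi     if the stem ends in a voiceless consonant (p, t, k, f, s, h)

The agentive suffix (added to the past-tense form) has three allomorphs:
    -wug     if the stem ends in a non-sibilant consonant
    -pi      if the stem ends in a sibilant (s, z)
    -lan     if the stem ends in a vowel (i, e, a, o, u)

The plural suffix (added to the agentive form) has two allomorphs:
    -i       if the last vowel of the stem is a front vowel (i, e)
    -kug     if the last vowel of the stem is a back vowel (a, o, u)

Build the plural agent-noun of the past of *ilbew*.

*ilbew*: final consonant = /w/, voiced → -gev → *ilbewgev*.
The final sound of the past-tense form *ilbewgev* is /v/, which is a non-sibilant consonant, so the agentive suffix is -wug, giving *ilbewgevwug*.
The last vowel of the agentive form *ilbewgevwug* is /u/, which is a back vowel, so the plural suffix is -kug, giving *ilbewgevwugkug*.

ilbewgevwugkug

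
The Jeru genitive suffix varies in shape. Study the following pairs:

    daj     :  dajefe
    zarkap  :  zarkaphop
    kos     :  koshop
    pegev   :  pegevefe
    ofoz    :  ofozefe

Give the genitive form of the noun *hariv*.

harivefe

Looking at the final consonant of each stem: -hop when the stem ends in a voiceless consonant (*zarkap*, *kos*); -efe when the stem ends in a voiced consonant (*daj*, *pegev*, *ofoz*).
Since the final consonant of *hariv* is /v/ (voiced), it takes -efe, giving *harivefe*.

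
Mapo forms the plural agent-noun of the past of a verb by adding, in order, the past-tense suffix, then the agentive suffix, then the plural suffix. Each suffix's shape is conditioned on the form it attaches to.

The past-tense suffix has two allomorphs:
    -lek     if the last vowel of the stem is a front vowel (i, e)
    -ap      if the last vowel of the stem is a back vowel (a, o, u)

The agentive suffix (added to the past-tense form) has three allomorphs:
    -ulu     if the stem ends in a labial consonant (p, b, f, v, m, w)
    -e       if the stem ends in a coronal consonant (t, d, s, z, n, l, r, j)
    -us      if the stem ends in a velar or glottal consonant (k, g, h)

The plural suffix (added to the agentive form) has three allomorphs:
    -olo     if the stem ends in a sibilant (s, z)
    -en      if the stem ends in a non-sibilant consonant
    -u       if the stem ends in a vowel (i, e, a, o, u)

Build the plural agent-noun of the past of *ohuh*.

ohuhapuluu

*ohuh*: last vowel = /u/, a back vowel → -ap → *ohuhap*.
Since the final consonant of the past-tense form *ohuhap* is /p/ (labial), it takes -ulu, giving *ohuhapulu*.
The final sound of the agentive form *ohuhapulu* is /u/, which is a vowel, so the plural suffix is -u, giving *ohuhapuluu*.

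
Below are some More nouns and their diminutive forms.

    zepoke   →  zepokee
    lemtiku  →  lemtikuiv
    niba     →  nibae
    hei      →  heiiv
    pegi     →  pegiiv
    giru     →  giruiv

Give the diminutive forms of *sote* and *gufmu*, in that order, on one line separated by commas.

The alternation tracks the last vowel of the stem — -iv when the last vowel of the stem is a high vowel (*lemtiku*, *hei*, *pegi*, *giru*); -e when the last vowel of the stem is a non-high vowel (*zepoke*, *niba*).
*sote* — last vowel /e/ (a non-high vowel) → -e → *sotee*.
*gufmu*: last vowel = /u/, a high vowel → -iv → *gufmuiv*.

sotee, gufmuiv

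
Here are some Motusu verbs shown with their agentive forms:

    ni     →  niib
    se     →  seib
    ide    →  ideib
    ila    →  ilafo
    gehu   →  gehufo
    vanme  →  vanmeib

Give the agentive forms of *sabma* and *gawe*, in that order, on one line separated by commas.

sabmafo, gaweib

The suffix is conditioned by the last vowel: -ib when the last vowel of the stem is a front vowel (*ni*, *se*, *ide*, *vanme*); -fo when the last vowel of the stem is a back vowel (*ila*, *gehu*).
*sabma*: last vowel = /a/, a back vowel → -fo → *sabmafo*.
The last vowel of *gawe* is /e/, which is a front vowel, so the suffix is -ib, giving *gaweib*.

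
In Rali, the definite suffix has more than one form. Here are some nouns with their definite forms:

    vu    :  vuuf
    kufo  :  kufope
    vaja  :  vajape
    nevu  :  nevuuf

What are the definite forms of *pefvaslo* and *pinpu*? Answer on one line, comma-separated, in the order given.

pefvaslope, pinpuuf

The alternation tracks the last vowel of the stem — -uf when the last vowel of the stem is a high vowel (*vu*, *nevu*); -pe when the last vowel of the stem is a non-high vowel (*kufo*, *vaja*).
Since the last vowel of *pefvaslo* is /o/ (a non-high vowel), it takes -pe, giving *pefvaslope*.
Since the last vowel of *pinpu* is /u/ (a high vowel), it takes -uf, giving *pinpuuf*.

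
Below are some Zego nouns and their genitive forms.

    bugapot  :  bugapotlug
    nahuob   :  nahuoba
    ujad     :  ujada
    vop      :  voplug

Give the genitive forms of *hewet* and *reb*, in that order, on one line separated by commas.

hewetlug, reba

The suffix is conditioned by the final consonant: -lug when the stem ends in a voiceless consonant (*bugapot*, *vop*); -a when the stem ends in a voiced consonant (*nahuob*, *ujad*).
*hewet* — final consonant /t/ (voiceless) → -lug → *hewetlug*.
Since the final consonant of *reb* is /b/ (voiced), it takes -a, giving *reba*.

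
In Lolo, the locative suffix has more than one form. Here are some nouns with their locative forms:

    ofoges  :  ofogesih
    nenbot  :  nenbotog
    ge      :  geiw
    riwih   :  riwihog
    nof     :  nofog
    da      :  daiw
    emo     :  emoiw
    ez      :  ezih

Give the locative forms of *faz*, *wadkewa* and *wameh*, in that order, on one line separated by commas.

fazih, wadkewaiw, wamehog

The pattern is sibilance of the final sound: -ih when the stem ends in a sibilant (*ofoges*, *ez*); -og when the stem ends in a non-sibilant consonant (*nenbot*, *riwih*, *nof*); -iw when the stem ends in a vowel (*ge*, *da*, *emo*).
The final sound of *faz* is /z/, which is a sibilant, so the suffix is -ih, giving *fazih*.
*wadkewa* — final sound /a/ (a vowel) → -iw → *wadkewaiw*.
The final sound of *wameh* is /h/, which is a non-sibilant consonant, so the suffix is -og, giving *wamehog*.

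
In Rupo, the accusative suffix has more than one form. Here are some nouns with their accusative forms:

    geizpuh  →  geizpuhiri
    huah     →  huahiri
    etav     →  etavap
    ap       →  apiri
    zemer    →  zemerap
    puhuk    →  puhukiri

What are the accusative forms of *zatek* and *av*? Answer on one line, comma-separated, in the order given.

zatekiri, avap

The alternation tracks the final consonant of the stem — -iri when the stem ends in a voiceless consonant (*geizpuh*, *huah*, *ap*, *puhuk*); -ap when the stem ends in a voiced consonant (*etav*, *zemer*).
*zatek*: final consonant = /k/, voiceless → -iri → *zatekiri*.
*av*: final consonant = /v/, voiced → -ap → *avap*.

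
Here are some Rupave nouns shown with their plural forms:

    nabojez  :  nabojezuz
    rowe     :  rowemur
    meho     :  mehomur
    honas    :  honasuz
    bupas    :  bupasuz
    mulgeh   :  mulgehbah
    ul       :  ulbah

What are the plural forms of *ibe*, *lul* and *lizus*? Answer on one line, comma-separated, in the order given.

ibemur, lulbah, lizusuz

Looking at the final sound of each stem: -uz when the stem ends in a sibilant (*nabojez*, *honas*, *bupas*); -bah when the stem ends in a non-sibilant consonant (*mulgeh*, *ul*); -mur when the stem ends in a vowel (*rowe*, *meho*).
*ibe*: final sound = /e/, a vowel → -mur → *ibemur*.
*lul* — final sound /l/ (a non-sibilant consonant) → -bah → *lulbah*.
*lizus* — final sound /s/ (a sibilant) → -uz → *lizusuz*.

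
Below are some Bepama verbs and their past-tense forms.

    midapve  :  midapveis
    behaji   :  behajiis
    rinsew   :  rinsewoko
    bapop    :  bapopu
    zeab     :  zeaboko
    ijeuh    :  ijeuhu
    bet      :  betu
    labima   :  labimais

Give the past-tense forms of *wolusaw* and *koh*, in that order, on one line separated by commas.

Looking at the final sound of each stem: -u when the stem ends in a voiceless consonant (*bapop*, *ijeuh*, *bet*); -oko when the stem ends in a voiced consonant (*rinsew*, *zeab*); -is when the stem ends in a vowel (*midapve*, *behaji*, *labima*).
Since the final sound of *wolusaw* is /w/ (a voiced consonant), it takes -oko, giving *wolusawoko*.
*koh*: final sound = /h/, a voiceless consonant → -u → *kohu*.

wolusawoko, kohu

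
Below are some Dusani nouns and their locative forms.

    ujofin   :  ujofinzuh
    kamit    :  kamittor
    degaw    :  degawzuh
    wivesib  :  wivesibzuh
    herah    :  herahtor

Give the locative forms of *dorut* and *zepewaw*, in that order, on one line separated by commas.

The pattern is voicing of the final consonant: -tor when the stem ends in a voiceless consonant (*kamit*, *herah*); -zuh when the stem ends in a voiced consonant (*ujofin*, *degaw*, *wivesib*).
*dorut* — final consonant /t/ (voiceless) → -tor → *doruttor*.
The final consonant of *zepewaw* is /w/, which is voiced, so the suffix is -zuh, giving *zepewawzuh*.

doruttor, zepewawzuh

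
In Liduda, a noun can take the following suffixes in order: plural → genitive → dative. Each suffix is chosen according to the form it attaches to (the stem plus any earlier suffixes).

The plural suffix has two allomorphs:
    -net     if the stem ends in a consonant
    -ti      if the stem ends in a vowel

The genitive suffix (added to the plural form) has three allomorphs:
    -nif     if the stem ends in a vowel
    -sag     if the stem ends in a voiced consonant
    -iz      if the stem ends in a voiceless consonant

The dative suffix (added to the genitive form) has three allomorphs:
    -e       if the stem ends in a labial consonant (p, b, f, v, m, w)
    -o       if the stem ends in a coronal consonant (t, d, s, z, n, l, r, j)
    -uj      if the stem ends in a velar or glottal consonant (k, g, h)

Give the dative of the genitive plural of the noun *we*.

*we*: final sound = /e/, a vowel → -ti → *weti*.
Since the final sound of the plural form *weti* is /i/ (a vowel), it takes -nif, giving *wetinif*.
The genitive form *wetinif*: final consonant = /f/, labial → -e → *wetinife*.

wetinife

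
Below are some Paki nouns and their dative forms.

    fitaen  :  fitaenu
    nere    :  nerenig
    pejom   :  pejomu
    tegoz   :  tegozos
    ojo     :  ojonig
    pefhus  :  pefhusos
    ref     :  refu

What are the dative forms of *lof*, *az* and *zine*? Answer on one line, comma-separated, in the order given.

lofu, azos, zinenig

The pattern is sibilance of the final sound: -os when the stem ends in a sibilant (*tegoz*, *pefhus*); -u when the stem ends in a non-sibilant consonant (*fitaen*, *pejom*, *ref*); -nig when the stem ends in a vowel (*nere*, *ojo*).
The final sound of *lof* is /f/, which is a non-sibilant consonant, so the suffix is -u, giving *lofu*.
*az*: final sound = /z/, a sibilant → -os → *azos*.
Since the final sound of *zine* is /e/ (a vowel), it takes -nig, giving *zinenig*.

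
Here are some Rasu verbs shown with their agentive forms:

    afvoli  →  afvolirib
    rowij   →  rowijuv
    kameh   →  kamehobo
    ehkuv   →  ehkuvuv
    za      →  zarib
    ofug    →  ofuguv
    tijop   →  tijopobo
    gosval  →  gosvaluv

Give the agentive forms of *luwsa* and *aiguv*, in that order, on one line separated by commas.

luwsarib, aiguvuv

The pattern is voicing of the final sound: -obo when the stem ends in a voiceless consonant (*kameh*, *tijop*); -uv when the stem ends in a voiced consonant (*rowij*, *ehkuv*, *ofug*, *gosval*); -rib when the stem ends in a vowel (*afvoli*, *za*).
*luwsa*: final sound = /a/, a vowel → -rib → *luwsarib*.
Since the final sound of *aiguv* is /v/ (a voiced consonant), it takes -uv, giving *aiguvuv*.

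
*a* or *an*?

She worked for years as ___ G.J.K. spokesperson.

The indefinite article is chosen by the initial *sound* of the following word, not its spelling.
The initialism *G.J.K.* is read letter by letter; the first letter, G, is pronounced /dʒiː/, which begins with a consonant sound.
So the article is *a*: She worked for years as a G.J.K. spokesperson.

a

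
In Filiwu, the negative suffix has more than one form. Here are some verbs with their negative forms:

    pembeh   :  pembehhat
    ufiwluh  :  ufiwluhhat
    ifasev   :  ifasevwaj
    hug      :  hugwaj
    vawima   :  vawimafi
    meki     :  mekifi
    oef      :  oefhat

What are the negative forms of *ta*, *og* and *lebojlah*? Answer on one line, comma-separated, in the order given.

The alternation tracks the final sound of the stem — -hat when the stem ends in a voiceless consonant (*pembeh*, *ufiwluh*, *oef*); -waj when the stem ends in a voiced consonant (*ifasev*, *hug*); -fi when the stem ends in a vowel (*vawima*, *meki*).
Since the final sound of *ta* is /a/ (a vowel), it takes -fi, giving *tafi*.
*og*: final sound = /g/, a voiced consonant → -waj → *ogwaj*.
The final sound of *lebojlah* is /h/, which is a voiceless consonant, so the suffix is -hat, giving *lebojlahhat*.

tafi, ogwaj, lebojlahhat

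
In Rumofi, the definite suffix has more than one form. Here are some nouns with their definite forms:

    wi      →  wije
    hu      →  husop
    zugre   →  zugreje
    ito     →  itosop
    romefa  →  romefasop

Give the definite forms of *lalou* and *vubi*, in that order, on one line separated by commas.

The suffix is conditioned by the last vowel: -je when the last vowel of the stem is a front vowel (*wi*, *zugre*); -sop when the last vowel of the stem is a back vowel (*hu*, *ito*, *romefa*).
*lalou* — last vowel /u/ (a back vowel) → -sop → *lalousop*.
*vubi*: last vowel = /i/, a front vowel → -je → *vubije*.

lalousop, vubije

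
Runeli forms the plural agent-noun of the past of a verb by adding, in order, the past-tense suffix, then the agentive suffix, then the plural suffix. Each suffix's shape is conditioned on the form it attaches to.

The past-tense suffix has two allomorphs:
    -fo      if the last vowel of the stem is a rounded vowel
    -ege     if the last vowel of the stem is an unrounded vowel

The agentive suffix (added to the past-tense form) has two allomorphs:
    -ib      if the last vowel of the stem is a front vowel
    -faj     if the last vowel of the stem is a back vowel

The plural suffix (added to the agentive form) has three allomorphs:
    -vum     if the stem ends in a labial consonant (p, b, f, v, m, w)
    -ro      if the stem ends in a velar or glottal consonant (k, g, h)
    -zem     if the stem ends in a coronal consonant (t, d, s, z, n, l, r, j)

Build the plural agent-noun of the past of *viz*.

vizegeibvum

Since the last vowel of *viz* is /i/ (an unrounded vowel), it takes -ege, giving *vizege*.
The past-tense form *vizege* — last vowel /e/ (a front vowel) → -ib → *vizegeib*.
Since the final consonant of the agentive form *vizegeib* is /b/ (labial), it takes -vum, giving *vizegeibvum*.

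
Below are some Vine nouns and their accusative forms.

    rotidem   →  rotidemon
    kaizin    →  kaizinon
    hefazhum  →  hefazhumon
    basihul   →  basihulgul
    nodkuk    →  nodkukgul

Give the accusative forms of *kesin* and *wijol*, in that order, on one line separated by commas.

The pattern is nasality of the final consonant: -on when the stem ends in a nasal (*rotidem*, *kaizin*, *hefazhum*); -gul when the stem ends in a non-nasal consonant (*basihul*, *nodkuk*).
*kesin* — final consonant /n/ (a nasal) → -on → *kesinon*.
*wijol*: final consonant = /l/, non-nasal → -gul → *wijolgul*.

kesinon, wijolgul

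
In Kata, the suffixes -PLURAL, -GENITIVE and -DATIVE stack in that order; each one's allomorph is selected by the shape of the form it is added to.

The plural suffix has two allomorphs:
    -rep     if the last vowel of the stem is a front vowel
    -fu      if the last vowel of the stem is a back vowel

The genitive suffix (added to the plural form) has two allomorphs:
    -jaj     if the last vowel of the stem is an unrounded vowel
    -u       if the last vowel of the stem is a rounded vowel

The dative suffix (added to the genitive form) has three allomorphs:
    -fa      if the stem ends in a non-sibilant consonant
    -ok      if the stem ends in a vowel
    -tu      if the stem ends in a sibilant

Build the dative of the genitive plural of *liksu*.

Since the last vowel of *liksu* is /u/ (a back vowel), it takes -fu, giving *liksufu*.
The plural form *liksufu* — last vowel /u/ (a rounded vowel) → -u → *liksufuu*.
Since the final sound of the genitive form *liksufuu* is /u/ (a vowel), it takes -ok, giving *liksufuuok*.

liksufuuok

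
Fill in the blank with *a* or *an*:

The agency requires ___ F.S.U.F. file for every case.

an

The indefinite article is chosen by the initial *sound* of the following word, not its spelling.
The initialism *F.S.U.F.* is read letter by letter; the first letter, F, is pronounced /ɛf/, which begins with a vowel sound.
So the article is *an*: The agency requires an F.S.U.F. file for every case.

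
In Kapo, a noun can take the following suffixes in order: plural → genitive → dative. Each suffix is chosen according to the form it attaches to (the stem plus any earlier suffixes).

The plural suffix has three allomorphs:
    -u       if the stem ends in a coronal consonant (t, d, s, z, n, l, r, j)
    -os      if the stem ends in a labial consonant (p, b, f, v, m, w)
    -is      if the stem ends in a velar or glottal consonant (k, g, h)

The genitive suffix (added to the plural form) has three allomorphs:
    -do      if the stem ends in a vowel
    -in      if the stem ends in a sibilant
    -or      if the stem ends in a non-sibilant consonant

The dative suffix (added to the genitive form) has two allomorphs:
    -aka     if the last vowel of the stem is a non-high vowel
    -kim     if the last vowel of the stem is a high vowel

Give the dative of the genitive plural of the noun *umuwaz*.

*umuwaz* — final consonant /z/ (coronal) → -u → *umuwazu*.
The plural form *umuwazu*: final sound = /u/, a vowel → -do → *umuwazudo*.
The genitive form *umuwazudo*: last vowel = /o/, a non-high vowel → -aka → *umuwazudoaka*.

umuwazudoaka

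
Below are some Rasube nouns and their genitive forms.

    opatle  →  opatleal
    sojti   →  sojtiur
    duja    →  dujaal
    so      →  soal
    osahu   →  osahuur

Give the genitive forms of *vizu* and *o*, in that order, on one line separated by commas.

vizuur, oal

The alternation tracks the last vowel of the stem — -ur when the last vowel of the stem is a high vowel (*sojti*, *osahu*); -al when the last vowel of the stem is a non-high vowel (*opatle*, *duja*, *so*).
The last vowel of *vizu* is /u/, which is a high vowel, so the suffix is -ur, giving *vizuur*.
*o* — last vowel /o/ (a non-high vowel) → -al → *oal*.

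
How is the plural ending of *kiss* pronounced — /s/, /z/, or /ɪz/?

The stem *kiss* ends in a sibilant (/s, z, ʃ, ʒ, tʃ, dʒ/).
The plural suffix surfaces as /ɪz/ after sibilants, /s/ after other voiceless consonants, and /z/ after other voiced sounds.
So the plural -s on *kiss* is pronounced /ɪz/.

/ɪz/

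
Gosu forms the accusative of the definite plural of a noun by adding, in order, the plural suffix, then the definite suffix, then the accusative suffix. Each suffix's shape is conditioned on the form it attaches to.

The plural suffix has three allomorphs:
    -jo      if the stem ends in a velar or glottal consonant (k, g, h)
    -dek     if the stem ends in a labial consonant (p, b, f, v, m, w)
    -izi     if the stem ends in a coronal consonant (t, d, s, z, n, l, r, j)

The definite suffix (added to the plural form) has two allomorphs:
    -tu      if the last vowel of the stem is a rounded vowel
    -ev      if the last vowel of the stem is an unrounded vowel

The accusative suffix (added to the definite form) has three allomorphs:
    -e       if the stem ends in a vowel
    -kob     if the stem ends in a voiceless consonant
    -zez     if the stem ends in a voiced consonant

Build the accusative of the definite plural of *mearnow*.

Since the final consonant of *mearnow* is /w/ (labial), it takes -dek, giving *mearnowdek*.
The plural form *mearnowdek* — last vowel /e/ (an unrounded vowel) → -ev → *mearnowdekev*.
Since the final sound of the definite form *mearnowdekev* is /v/ (a voiced consonant), it takes -zez, giving *mearnowdekevzez*.

mearnowdekevzez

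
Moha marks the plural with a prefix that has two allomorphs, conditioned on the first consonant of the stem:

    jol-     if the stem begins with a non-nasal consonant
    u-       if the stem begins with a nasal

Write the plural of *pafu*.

Since the first consonant of *pafu* is /p/ (non-nasal), it takes jol-, giving *jolpafu*.

jolpafu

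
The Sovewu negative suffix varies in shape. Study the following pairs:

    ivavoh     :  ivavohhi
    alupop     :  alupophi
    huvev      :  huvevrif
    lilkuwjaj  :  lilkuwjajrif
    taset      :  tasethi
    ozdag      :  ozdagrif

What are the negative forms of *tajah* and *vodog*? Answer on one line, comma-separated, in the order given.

tajahhi, vodogrif

The pattern is voicing of the final consonant: -hi when the stem ends in a voiceless consonant (*ivavoh*, *alupop*, *taset*); -rif when the stem ends in a voiced consonant (*huvev*, *lilkuwjaj*, *ozdag*).
*tajah*: final consonant = /h/, voiceless → -hi → *tajahhi*.
Since the final consonant of *vodog* is /g/ (voiced), it takes -rif, giving *vodogrif*.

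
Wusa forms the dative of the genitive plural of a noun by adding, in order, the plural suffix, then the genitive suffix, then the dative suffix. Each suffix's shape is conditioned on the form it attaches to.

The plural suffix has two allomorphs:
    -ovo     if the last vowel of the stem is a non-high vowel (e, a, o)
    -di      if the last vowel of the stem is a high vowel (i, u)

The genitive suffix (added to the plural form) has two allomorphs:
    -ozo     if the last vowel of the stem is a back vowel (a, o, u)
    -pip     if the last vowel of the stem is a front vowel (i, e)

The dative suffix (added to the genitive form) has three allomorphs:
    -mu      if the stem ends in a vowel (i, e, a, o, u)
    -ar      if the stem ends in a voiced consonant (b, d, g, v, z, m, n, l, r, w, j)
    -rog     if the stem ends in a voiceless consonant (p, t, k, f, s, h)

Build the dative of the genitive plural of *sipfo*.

sipfoovoozomu

*sipfo* — last vowel /o/ (a non-high vowel) → -ovo → *sipfoovo*.
The last vowel of the plural form *sipfoovo* is /o/, which is a back vowel, so the genitive suffix is -ozo, giving *sipfoovoozo*.
The genitive form *sipfoovoozo* — final sound /o/ (a vowel) → -mu → *sipfoovoozomu*.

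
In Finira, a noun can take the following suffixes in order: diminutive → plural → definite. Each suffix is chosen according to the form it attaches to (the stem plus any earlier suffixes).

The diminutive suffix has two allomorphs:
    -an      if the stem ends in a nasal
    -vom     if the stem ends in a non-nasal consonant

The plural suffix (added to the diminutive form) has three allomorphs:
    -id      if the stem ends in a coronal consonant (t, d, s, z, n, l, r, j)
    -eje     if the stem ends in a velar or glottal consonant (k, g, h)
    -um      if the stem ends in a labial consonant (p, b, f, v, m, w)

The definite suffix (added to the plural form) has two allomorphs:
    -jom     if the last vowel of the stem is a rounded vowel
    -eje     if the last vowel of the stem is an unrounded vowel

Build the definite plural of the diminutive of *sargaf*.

The final consonant of *sargaf* is /f/, which is non-nasal, so the diminutive suffix is -vom, giving *sargafvom*.
Since the final consonant of the diminutive form *sargafvom* is /m/ (labial), it takes -um, giving *sargafvomum*.
Since the last vowel of the plural form *sargafvomum* is /u/ (a rounded vowel), it takes -jom, giving *sargafvomumjom*.

sargafvomumjom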